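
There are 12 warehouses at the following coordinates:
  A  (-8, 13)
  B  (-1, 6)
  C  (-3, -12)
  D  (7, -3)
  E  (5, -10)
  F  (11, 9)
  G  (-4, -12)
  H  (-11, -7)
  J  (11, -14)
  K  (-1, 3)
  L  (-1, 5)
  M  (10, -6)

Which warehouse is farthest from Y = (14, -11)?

Compare squared distances (the ordering matches that of the actual distances):
|YA|² = 484 + 576 = 1060
|YB|² = 225 + 289 = 514
|YC|² = 289 + 1 = 290
|YD|² = 49 + 64 = 113
|YE|² = 81 + 1 = 82
|YF|² = 9 + 400 = 409
|YG|² = 324 + 1 = 325
|YH|² = 625 + 16 = 641
|YJ|² = 9 + 9 = 18
|YK|² = 225 + 196 = 421
|YL|² = 225 + 256 = 481
|YM|² = 16 + 25 = 41
The largest is to A.

A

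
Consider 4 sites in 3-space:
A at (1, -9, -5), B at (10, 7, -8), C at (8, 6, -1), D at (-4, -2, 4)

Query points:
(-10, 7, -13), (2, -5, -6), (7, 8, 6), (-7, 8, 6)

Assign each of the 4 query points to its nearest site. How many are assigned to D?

(-10, 7, -13) — d² to each: A:441, B:425, C:469, D:406 → nearest is D
(2, -5, -6) — d² to each: A:18, B:212, C:182, D:145 → nearest is A
(7, 8, 6) — d² to each: A:446, B:206, C:54, D:225 → nearest is C
(-7, 8, 6) — d² to each: A:474, B:486, C:278, D:113 → nearest is D
2 of the 4 points have D as nearest.

2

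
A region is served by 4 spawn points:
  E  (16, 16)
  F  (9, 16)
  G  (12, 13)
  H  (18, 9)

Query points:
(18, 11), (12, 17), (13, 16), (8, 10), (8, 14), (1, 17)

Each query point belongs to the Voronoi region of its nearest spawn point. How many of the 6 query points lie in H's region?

1

(18, 11) — d² to each: E:29, F:106, G:40, H:4 → nearest is H
(12, 17) — d² to each: E:17, F:10, G:16, H:100 → nearest is F
(13, 16) — d² to each: E:9, F:16, G:10, H:74 → nearest is E
(8, 10) — d² to each: E:100, F:37, G:25, H:101 → nearest is G
(8, 14) — d² to each: E:68, F:5, G:17, H:125 → nearest is F
(1, 17) — d² to each: E:226, F:65, G:137, H:353 → nearest is F
1 of the 6 points has H as nearest.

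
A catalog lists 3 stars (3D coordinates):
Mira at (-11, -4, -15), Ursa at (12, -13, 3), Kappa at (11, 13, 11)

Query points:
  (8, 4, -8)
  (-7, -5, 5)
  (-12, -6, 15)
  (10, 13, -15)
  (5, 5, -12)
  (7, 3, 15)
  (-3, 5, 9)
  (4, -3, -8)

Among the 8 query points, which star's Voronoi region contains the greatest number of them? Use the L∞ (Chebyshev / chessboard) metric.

Kappa

(8, 4, -8) — d to each: Mira:19, Ursa:17, Kappa:19 → nearest is Ursa
(-7, -5, 5) — d to each: Mira:20, Ursa:19, Kappa:18 → nearest is Kappa
(-12, -6, 15) — d to each: Mira:30, Ursa:24, Kappa:23 → nearest is Kappa
(10, 13, -15) — d to each: Mira:21, Ursa:26, Kappa:26 → nearest is Mira
(5, 5, -12) — d to each: Mira:16, Ursa:18, Kappa:23 → nearest is Mira
(7, 3, 15) — d to each: Mira:30, Ursa:16, Kappa:10 → nearest is Kappa
(-3, 5, 9) — d to each: Mira:24, Ursa:18, Kappa:14 → nearest is Kappa
(4, -3, -8) — d to each: Mira:15, Ursa:11, Kappa:19 → nearest is Ursa
Tally — Mira:2, Ursa:2, Kappa:4. Kappa captures the most (4).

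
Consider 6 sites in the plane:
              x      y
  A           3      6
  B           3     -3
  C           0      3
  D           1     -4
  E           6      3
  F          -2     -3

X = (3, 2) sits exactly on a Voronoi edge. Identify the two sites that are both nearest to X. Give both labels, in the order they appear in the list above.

C and E

Squared distances from X to each site:
|XA|² = 0 + 16 = 16
|XB|² = 0 + 25 = 25
|XC|² = 9 + 1 = 10
|XD|² = 4 + 36 = 40
|XE|² = 9 + 1 = 10
|XF|² = 25 + 25 = 50
X is equidistant from C and E (both at squared distance 10), and every other site is strictly farther — so X lies on the C–E Voronoi edge.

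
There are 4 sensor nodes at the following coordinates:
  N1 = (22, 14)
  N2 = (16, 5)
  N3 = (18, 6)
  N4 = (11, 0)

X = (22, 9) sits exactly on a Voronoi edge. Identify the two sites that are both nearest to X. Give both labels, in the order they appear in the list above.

Squared distances from X to each site:
|XN1|² = (22−22)² + (9−14)² = 0 + 25 = 25
|XN2|² = (22−16)² + (9−5)² = 36 + 16 = 52
|XN3|² = (22−18)² + (9−6)² = 16 + 9 = 25
|XN4|² = (22−11)² + (9−0)² = 121 + 81 = 202
X is equidistant from N1 and N3 (both at squared distance 25), and every other site is strictly farther — so X lies on the N1–N3 Voronoi edge.

N1 and N3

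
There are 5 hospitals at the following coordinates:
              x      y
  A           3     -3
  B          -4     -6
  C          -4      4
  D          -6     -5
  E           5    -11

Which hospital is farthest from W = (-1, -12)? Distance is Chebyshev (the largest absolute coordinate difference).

C

d(W,A) = max(4, 9) = 9
d(W,B) = max(3, 6) = 6
d(W,C) = max(3, 16) = 16
d(W,D) = max(5, 7) = 7
d(W,E) = max(6, 1) = 6
The largest is to C.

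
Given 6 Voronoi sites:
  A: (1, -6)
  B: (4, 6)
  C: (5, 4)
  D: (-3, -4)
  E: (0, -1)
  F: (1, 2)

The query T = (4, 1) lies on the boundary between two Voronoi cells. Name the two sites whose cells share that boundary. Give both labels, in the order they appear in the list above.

C and F

Squared distances from T to each site:
|TA|² = 9 + 49 = 58
|TB|² = 0 + 25 = 25
|TC|² = 1 + 9 = 10
|TD|² = 49 + 25 = 74
|TE|² = 16 + 4 = 20
|TF|² = 9 + 1 = 10
T is equidistant from C and F (both at squared distance 10), and every other site is strictly farther — so T lies on the C–F Voronoi edge.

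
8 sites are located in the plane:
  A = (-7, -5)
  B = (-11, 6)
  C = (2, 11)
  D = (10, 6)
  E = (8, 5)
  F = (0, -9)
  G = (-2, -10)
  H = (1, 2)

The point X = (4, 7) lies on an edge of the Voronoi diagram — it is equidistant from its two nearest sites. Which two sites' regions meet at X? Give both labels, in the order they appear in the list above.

Squared distances from X to each site:
|XA|² = 121 + 144 = 265
|XB|² = 225 + 1 = 226
|XC|² = 4 + 16 = 20
|XD|² = 36 + 1 = 37
|XE|² = 16 + 4 = 20
|XF|² = 16 + 256 = 272
|XG|² = 36 + 289 = 325
|XH|² = 9 + 25 = 34
X is equidistant from C and E (both at squared distance 20), and every other site is strictly farther — so X lies on the C–E Voronoi edge.

C and E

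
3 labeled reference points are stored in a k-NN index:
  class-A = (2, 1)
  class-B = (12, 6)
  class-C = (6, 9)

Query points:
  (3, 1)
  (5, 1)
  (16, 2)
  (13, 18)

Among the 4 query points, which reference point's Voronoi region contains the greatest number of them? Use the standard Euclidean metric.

class-A

(3, 1) — d² to each: class-A:1, class-B:106, class-C:73 → nearest is class-A
(5, 1) — d² to each: class-A:9, class-B:74, class-C:65 → nearest is class-A
(16, 2) — d² to each: class-A:197, class-B:32, class-C:149 → nearest is class-B
(13, 18) — d² to each: class-A:410, class-B:145, class-C:130 → nearest is class-C
Tally — class-A:2, class-B:1, class-C:1. class-A captures the most (2).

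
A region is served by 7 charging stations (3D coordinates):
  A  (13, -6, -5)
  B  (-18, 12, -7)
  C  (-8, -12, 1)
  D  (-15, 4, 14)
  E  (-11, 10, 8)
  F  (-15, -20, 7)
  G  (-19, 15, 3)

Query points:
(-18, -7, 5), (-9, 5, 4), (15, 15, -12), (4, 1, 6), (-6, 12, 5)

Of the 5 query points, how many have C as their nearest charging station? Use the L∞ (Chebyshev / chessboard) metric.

1

(-18, -7, 5) — d to each: A:31, B:19, C:10, D:11, E:17, F:13, G:22 → nearest is C
(-9, 5, 4) — d to each: A:22, B:11, C:17, D:10, E:5, F:25, G:10 → nearest is E
(15, 15, -12) — d to each: A:21, B:33, C:27, D:30, E:26, F:35, G:34 → nearest is A
(4, 1, 6) — d to each: A:11, B:22, C:13, D:19, E:15, F:21, G:23 → nearest is A
(-6, 12, 5) — d to each: A:19, B:12, C:24, D:9, E:5, F:32, G:13 → nearest is E
1 of the 5 points has C as nearest.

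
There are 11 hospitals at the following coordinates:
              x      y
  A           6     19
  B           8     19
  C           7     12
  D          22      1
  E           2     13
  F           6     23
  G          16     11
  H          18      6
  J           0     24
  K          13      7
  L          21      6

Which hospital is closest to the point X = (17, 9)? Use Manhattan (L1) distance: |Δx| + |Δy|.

G

d(X,A) = |17−6| + |9−19| = 11 + 10 = 21
d(X,B) = |17−8| + |9−19| = 9 + 10 = 19
d(X,C) = |17−7| + |9−12| = 10 + 3 = 13
d(X,D) = |17−22| + |9−1| = 5 + 8 = 13
d(X,E) = |17−2| + |9−13| = 15 + 4 = 19
d(X,F) = |17−6| + |9−23| = 11 + 14 = 25
d(X,G) = |17−16| + |9−11| = 1 + 2 = 3
d(X,H) = |17−18| + |9−6| = 1 + 3 = 4
d(X,J) = |17−0| + |9−24| = 17 + 15 = 32
d(X,K) = |17−13| + |9−7| = 4 + 2 = 6
d(X,L) = |17−21| + |9−6| = 4 + 3 = 7
G is nearest.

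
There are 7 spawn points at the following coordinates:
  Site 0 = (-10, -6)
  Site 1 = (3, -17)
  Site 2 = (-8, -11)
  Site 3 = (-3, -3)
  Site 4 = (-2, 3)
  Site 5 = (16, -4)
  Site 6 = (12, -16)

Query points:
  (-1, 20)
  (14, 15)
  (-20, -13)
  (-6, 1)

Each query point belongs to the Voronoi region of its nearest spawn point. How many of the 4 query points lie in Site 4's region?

(-1, 20) — d² to each: Site 0:757, Site 1:1385, Site 2:1010, Site 3:533, Site 4:290, Site 5:865, Site 6:1465 → nearest is Site 4
(14, 15) — d² to each: Site 0:1017, Site 1:1145, Site 2:1160, Site 3:613, Site 4:400, Site 5:365, Site 6:965 → nearest is Site 5
(-20, -13) — d² to each: Site 0:149, Site 1:545, Site 2:148, Site 3:389, Site 4:580, Site 5:1377, Site 6:1033 → nearest is Site 2
(-6, 1) — d² to each: Site 0:65, Site 1:405, Site 2:148, Site 3:25, Site 4:20, Site 5:509, Site 6:613 → nearest is Site 4
2 of the 4 points have Site 4 as nearest.

2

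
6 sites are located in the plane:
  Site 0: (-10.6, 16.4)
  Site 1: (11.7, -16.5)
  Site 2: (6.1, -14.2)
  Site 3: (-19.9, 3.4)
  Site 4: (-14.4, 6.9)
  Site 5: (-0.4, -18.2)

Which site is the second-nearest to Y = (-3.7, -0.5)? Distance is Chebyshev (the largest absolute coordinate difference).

d(Y, Site 0) = max(6.9, 16.9) = 16.9
d(Y, Site 1) = max(15.4, 16) = 16
d(Y, Site 2) = max(9.8, 13.7) = 13.7
d(Y, Site 3) = max(16.2, 3.9) = 16.2
d(Y, Site 4) = max(10.7, 7.4) = 10.7
d(Y, Site 5) = max(3.3, 17.7) = 17.7
Sorted ascending: Site 4, Site 2, Site 1, … — the second-nearest is Site 2.

Site 2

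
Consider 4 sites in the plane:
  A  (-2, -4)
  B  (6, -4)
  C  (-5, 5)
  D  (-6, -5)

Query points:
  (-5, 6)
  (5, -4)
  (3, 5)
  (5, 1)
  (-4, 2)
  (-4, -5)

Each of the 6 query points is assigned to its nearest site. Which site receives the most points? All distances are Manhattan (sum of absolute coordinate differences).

C

(-5, 6) — d to each: A:13, B:21, C:1, D:12 → nearest is C
(5, -4) — d to each: A:7, B:1, C:19, D:12 → nearest is B
(3, 5) — d to each: A:14, B:12, C:8, D:19 → nearest is C
(5, 1) — d to each: A:12, B:6, C:14, D:17 → nearest is B
(-4, 2) — d to each: A:8, B:16, C:4, D:9 → nearest is C
(-4, -5) — d to each: A:3, B:11, C:11, D:2 → nearest is D
Tally — B:2, C:3, D:1. C captures the most (3).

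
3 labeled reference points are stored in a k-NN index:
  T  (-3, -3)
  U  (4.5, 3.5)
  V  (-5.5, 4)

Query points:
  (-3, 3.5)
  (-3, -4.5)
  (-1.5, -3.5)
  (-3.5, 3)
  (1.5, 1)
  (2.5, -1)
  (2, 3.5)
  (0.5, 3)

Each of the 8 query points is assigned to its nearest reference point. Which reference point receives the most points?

U

(-3, 3.5) — d² to each: T:42.25, U:56.25, V:6.5 → nearest is V
(-3, -4.5) — d² to each: T:2.25, U:120.25, V:78.5 → nearest is T
(-1.5, -3.5) — d² to each: T:2.5, U:85, V:72.25 → nearest is T
(-3.5, 3) — d² to each: T:36.25, U:64.25, V:5 → nearest is V
(1.5, 1) — d² to each: T:36.25, U:15.25, V:58 → nearest is U
(2.5, -1) — d² to each: T:34.25, U:24.25, V:89 → nearest is U
(2, 3.5) — d² to each: T:67.25, U:6.25, V:56.5 → nearest is U
(0.5, 3) — d² to each: T:48.25, U:16.25, V:37 → nearest is U
Tally — T:2, U:4, V:2. U captures the most (4).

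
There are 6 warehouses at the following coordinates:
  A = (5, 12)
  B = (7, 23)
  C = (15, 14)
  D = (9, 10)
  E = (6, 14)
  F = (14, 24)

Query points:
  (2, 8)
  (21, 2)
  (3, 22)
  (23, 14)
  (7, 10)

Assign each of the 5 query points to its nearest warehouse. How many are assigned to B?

1

(2, 8) — d² to each: A:25, B:250, C:205, D:53, E:52, F:400 → nearest is A
(21, 2) — d² to each: A:356, B:637, C:180, D:208, E:369, F:533 → nearest is C
(3, 22) — d² to each: A:104, B:17, C:208, D:180, E:73, F:125 → nearest is B
(23, 14) — d² to each: A:328, B:337, C:64, D:212, E:289, F:181 → nearest is C
(7, 10) — d² to each: A:8, B:169, C:80, D:4, E:17, F:245 → nearest is D
1 of the 5 points has B as nearest.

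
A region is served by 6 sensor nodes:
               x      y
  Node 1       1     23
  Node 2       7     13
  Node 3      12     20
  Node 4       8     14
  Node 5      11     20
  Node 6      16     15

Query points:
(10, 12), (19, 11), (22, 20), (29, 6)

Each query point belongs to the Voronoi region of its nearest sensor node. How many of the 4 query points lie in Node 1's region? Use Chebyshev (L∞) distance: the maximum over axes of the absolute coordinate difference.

(10, 12) — d to each: Node 1:11, Node 2:3, Node 3:8, Node 4:2, Node 5:8, Node 6:6 → nearest is Node 4
(19, 11) — d to each: Node 1:18, Node 2:12, Node 3:9, Node 4:11, Node 5:9, Node 6:4 → nearest is Node 6
(22, 20) — d to each: Node 1:21, Node 2:15, Node 3:10, Node 4:14, Node 5:11, Node 6:6 → nearest is Node 6
(29, 6) — d to each: Node 1:28, Node 2:22, Node 3:17, Node 4:21, Node 5:18, Node 6:13 → nearest is Node 6
0 of the 4 points have Node 1 as nearest.

0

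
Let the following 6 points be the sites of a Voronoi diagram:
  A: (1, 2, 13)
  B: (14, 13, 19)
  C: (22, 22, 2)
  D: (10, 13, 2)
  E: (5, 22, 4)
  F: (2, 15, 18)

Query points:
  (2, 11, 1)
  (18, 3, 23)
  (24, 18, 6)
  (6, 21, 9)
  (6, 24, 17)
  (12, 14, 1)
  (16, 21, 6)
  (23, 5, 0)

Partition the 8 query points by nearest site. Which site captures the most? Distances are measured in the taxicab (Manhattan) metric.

(2, 11, 1) — d to each: A:22, B:32, C:32, D:11, E:17, F:21 → nearest is D
(18, 3, 23) — d to each: A:28, B:18, C:44, D:39, E:51, F:33 → nearest is B
(24, 18, 6) — d to each: A:46, B:28, C:10, D:23, E:25, F:37 → nearest is C
(6, 21, 9) — d to each: A:28, B:26, C:24, D:19, E:7, F:19 → nearest is E
(6, 24, 17) — d to each: A:31, B:21, C:33, D:30, E:16, F:14 → nearest is F
(12, 14, 1) — d to each: A:35, B:21, C:19, D:4, E:18, F:28 → nearest is D
(16, 21, 6) — d to each: A:41, B:23, C:11, D:18, E:14, F:32 → nearest is C
(23, 5, 0) — d to each: A:38, B:36, C:20, D:23, E:39, F:49 → nearest is C
Tally — B:1, C:3, D:2, E:1, F:1. C captures the most (3).

C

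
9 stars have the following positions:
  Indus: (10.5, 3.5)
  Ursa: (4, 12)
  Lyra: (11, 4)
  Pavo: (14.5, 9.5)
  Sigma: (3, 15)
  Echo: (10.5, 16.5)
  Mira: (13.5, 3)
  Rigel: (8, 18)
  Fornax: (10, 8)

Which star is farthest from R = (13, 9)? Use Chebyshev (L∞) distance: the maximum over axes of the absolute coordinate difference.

Sigma

d(R, Indus) = max(2.5, 5.5) = 5.5
d(R, Ursa) = max(9, 3) = 9
d(R, Lyra) = max(2, 5) = 5
d(R, Pavo) = max(1.5, 0.5) = 1.5
d(R, Sigma) = max(10, 6) = 10
d(R, Echo) = max(2.5, 7.5) = 7.5
d(R, Mira) = max(0.5, 6) = 6
d(R, Rigel) = max(5, 9) = 9
d(R, Fornax) = max(3, 1) = 3
The largest is to Sigma.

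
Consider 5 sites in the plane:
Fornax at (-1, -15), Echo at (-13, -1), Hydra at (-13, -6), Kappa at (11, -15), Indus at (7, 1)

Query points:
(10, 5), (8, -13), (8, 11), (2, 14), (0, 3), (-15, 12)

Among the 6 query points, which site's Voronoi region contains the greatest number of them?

(10, 5) — d² to each: Fornax:521, Echo:565, Hydra:650, Kappa:401, Indus:25 → nearest is Indus
(8, -13) — d² to each: Fornax:85, Echo:585, Hydra:490, Kappa:13, Indus:197 → nearest is Kappa
(8, 11) — d² to each: Fornax:757, Echo:585, Hydra:730, Kappa:685, Indus:101 → nearest is Indus
(2, 14) — d² to each: Fornax:850, Echo:450, Hydra:625, Kappa:922, Indus:194 → nearest is Indus
(0, 3) — d² to each: Fornax:325, Echo:185, Hydra:250, Kappa:445, Indus:53 → nearest is Indus
(-15, 12) — d² to each: Fornax:925, Echo:173, Hydra:328, Kappa:1405, Indus:605 → nearest is Echo
Tally — Echo:1, Kappa:1, Indus:4. Indus captures the most (4).

Indus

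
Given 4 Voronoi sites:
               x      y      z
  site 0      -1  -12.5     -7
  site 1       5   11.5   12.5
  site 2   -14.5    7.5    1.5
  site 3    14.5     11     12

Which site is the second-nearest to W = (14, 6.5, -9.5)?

Since √ is increasing, it suffices to compare squared distances:
d²(W, site 0) = (14−(-1))² + (6.5−(-12.5))² + (-9.5−(-7))² = 225 + 361 + 6.25 = 592.25
d²(W, site 1) = (14−5)² + (6.5−11.5)² + (-9.5−12.5)² = 81 + 25 + 484 = 590
d²(W, site 2) = (14−(-14.5))² + (6.5−7.5)² + (-9.5−1.5)² = 812.25 + 1 + 121 = 934.25
d²(W, site 3) = (14−14.5)² + (6.5−11)² + (-9.5−12)² = 0.25 + 20.25 + 462.25 = 482.75
Sorted ascending: site 3, site 1, site 0, … — the second-nearest is site 1.

site 1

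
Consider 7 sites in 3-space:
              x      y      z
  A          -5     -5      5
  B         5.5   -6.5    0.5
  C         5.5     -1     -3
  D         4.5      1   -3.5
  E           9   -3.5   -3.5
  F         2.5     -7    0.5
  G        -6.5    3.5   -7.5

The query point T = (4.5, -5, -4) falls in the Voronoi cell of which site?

Squared Euclidean distances:
|TA|² = (4.5−(-5))² + (-5−(-5))² + (-4−5)² = 90.25 + 0 + 81 = 171.25
|TB|² = (4.5−5.5)² + (-5−(-6.5))² + (-4−0.5)² = 1 + 2.25 + 20.25 = 23.5
|TC|² = (4.5−5.5)² + (-5−(-1))² + (-4−(-3))² = 1 + 16 + 1 = 18
|TD|² = (4.5−4.5)² + (-5−1)² + (-4−(-3.5))² = 0 + 36 + 0.25 = 36.25
|TE|² = (4.5−9)² + (-5−(-3.5))² + (-4−(-3.5))² = 20.25 + 2.25 + 0.25 = 22.75
|TF|² = (4.5−2.5)² + (-5−(-7))² + (-4−0.5)² = 4 + 4 + 20.25 = 28.25
|TG|² = (4.5−(-6.5))² + (-5−3.5)² + (-4−(-7.5))² = 121 + 72.25 + 12.25 = 205.5
C is nearest.

C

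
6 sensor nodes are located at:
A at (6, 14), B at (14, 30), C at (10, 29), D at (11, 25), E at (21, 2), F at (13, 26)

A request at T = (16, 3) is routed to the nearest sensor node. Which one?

Compare squared distances (the ordering matches that of the actual distances):
|TA|² = (16−6)² + (3−14)² = 100 + 121 = 221
|TB|² = (16−14)² + (3−30)² = 4 + 729 = 733
|TC|² = (16−10)² + (3−29)² = 36 + 676 = 712
|TD|² = (16−11)² + (3−25)² = 25 + 484 = 509
|TE|² = (16−21)² + (3−2)² = 25 + 1 = 26
|TF|² = (16−13)² + (3−26)² = 9 + 529 = 538
E is nearest.

E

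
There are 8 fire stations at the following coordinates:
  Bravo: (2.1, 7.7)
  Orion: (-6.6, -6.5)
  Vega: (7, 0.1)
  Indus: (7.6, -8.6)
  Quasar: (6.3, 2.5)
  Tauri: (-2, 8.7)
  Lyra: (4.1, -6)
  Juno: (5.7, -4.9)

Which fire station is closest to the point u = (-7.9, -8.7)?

Orion

Since √ is increasing, it suffices to compare squared distances:
d²(u, Bravo) = 100 + 268.96 = 368.96
d²(u, Orion) = 1.69 + 4.84 = 6.53
d²(u, Vega) = 222.01 + 77.44 = 299.45
d²(u, Indus) = 240.25 + 0.01 = 240.26
d²(u, Quasar) = 201.64 + 125.44 = 327.08
d²(u, Tauri) = 34.81 + 302.76 = 337.57
d²(u, Lyra) = 144 + 7.29 = 151.29
d²(u, Juno) = 184.96 + 14.44 = 199.4
Orion is nearest.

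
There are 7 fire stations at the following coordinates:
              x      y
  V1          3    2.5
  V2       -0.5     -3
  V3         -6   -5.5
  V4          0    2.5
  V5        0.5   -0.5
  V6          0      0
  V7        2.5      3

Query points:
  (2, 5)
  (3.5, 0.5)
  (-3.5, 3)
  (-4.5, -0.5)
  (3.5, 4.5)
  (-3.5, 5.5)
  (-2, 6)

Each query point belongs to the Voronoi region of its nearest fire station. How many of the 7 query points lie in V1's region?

(2, 5) — d² to each: V1:7.25, V2:70.25, V3:174.25, V4:10.25, V5:32.5, V6:29, V7:4.25 → nearest is V7
(3.5, 0.5) — d² to each: V1:4.25, V2:28.25, V3:126.25, V4:16.25, V5:10, V6:12.5, V7:7.25 → nearest is V1
(-3.5, 3) — d² to each: V1:42.5, V2:45, V3:78.5, V4:12.5, V5:28.25, V6:21.25, V7:36 → nearest is V4
(-4.5, -0.5) — d² to each: V1:65.25, V2:22.25, V3:27.25, V4:29.25, V5:25, V6:20.5, V7:61.25 → nearest is V6
(3.5, 4.5) — d² to each: V1:4.25, V2:72.25, V3:190.25, V4:16.25, V5:34, V6:32.5, V7:3.25 → nearest is V7
(-3.5, 5.5) — d² to each: V1:51.25, V2:81.25, V3:127.25, V4:21.25, V5:52, V6:42.5, V7:42.25 → nearest is V4
(-2, 6) — d² to each: V1:37.25, V2:83.25, V3:148.25, V4:16.25, V5:48.5, V6:40, V7:29.25 → nearest is V4
1 of the 7 points has V1 as nearest.

1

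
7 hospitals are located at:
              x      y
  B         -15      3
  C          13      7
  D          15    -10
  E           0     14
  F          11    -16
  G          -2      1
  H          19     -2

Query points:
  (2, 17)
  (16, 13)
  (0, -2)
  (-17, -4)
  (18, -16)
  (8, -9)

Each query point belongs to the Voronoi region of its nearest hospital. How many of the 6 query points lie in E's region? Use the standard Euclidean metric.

1

(2, 17) — d² to each: B:485, C:221, D:898, E:13, F:1170, G:272, H:650 → nearest is E
(16, 13) — d² to each: B:1061, C:45, D:530, E:257, F:866, G:468, H:234 → nearest is C
(0, -2) — d² to each: B:250, C:250, D:289, E:256, F:317, G:13, H:361 → nearest is G
(-17, -4) — d² to each: B:53, C:1021, D:1060, E:613, F:928, G:250, H:1300 → nearest is B
(18, -16) — d² to each: B:1450, C:554, D:45, E:1224, F:49, G:689, H:197 → nearest is D
(8, -9) — d² to each: B:673, C:281, D:50, E:593, F:58, G:200, H:170 → nearest is D
1 of the 6 points has E as nearest.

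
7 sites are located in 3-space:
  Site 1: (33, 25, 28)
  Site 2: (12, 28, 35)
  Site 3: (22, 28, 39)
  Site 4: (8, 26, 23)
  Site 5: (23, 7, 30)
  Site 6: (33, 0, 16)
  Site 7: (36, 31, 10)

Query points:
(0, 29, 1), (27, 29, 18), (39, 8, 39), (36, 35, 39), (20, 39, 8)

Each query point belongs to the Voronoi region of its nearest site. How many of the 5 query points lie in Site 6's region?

(0, 29, 1) — d² to each: Site 1:1834, Site 2:1301, Site 3:1929, Site 4:557, Site 5:1854, Site 6:2155, Site 7:1381 → nearest is Site 4
(27, 29, 18) — d² to each: Site 1:152, Site 2:515, Site 3:467, Site 4:395, Site 5:644, Site 6:881, Site 7:149 → nearest is Site 7
(39, 8, 39) — d² to each: Site 1:446, Site 2:1145, Site 3:689, Site 4:1541, Site 5:338, Site 6:629, Site 7:1379 → nearest is Site 5
(36, 35, 39) — d² to each: Site 1:230, Site 2:641, Site 3:245, Site 4:1121, Site 5:1034, Site 6:1763, Site 7:857 → nearest is Site 1
(20, 39, 8) — d² to each: Site 1:765, Site 2:914, Site 3:1086, Site 4:538, Site 5:1517, Site 6:1754, Site 7:324 → nearest is Site 7
0 of the 5 points have Site 6 as nearest.

0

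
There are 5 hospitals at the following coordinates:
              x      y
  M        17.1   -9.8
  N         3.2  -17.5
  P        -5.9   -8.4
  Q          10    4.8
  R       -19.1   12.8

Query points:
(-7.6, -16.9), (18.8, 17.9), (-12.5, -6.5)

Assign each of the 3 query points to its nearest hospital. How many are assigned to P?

2

(-7.6, -16.9) — d² to each: M:660.5, N:117, P:75.14, Q:780.65, R:1014.34 → nearest is P
(18.8, 17.9) — d² to each: M:770.18, N:1496.52, P:1301.78, Q:249.05, R:1462.42 → nearest is Q
(-12.5, -6.5) — d² to each: M:887.05, N:367.49, P:47.17, Q:633.94, R:416.05 → nearest is P
2 of the 3 points have P as nearest.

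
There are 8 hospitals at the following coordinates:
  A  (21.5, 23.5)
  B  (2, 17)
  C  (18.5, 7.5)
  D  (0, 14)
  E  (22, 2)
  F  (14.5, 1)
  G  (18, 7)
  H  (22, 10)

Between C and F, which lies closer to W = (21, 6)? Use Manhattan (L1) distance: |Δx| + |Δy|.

C

d(W,C) = |21−18.5| + |6−7.5| = 2.5 + 1.5 = 4
d(W,F) = |21−14.5| + |6−1| = 6.5 + 5 = 11.5
4 < 11.5, so C is closer.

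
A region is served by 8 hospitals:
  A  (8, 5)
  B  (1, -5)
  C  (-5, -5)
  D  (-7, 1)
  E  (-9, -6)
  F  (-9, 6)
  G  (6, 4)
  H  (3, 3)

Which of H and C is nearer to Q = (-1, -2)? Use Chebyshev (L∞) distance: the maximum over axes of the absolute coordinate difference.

d(Q,H) = max(4, 5) = 5
d(Q,C) = max(4, 3) = 4
5 > 4, so C is closer.

C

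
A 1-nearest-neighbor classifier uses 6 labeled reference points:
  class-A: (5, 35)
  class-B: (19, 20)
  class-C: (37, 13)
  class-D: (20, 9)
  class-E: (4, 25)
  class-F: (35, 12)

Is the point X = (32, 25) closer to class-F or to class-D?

Compare squared distances:
d²(X, class-F) = (32−35)² + (25−12)² = 9 + 169 = 178
d²(X, class-D) = (32−20)² + (25−9)² = 144 + 256 = 400
178 < 400, so class-F is closer.

class-F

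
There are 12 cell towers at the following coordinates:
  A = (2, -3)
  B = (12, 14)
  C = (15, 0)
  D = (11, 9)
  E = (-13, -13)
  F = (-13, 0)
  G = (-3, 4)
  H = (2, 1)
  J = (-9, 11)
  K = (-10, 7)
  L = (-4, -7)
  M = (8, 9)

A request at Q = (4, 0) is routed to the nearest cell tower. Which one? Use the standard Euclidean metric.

H

Squared Euclidean distances:
|QA|² = (4−2)² + (0−(-3))² = 4 + 9 = 13
|QB|² = (4−12)² + (0−14)² = 64 + 196 = 260
|QC|² = (4−15)² + (0−0)² = 121 + 0 = 121
|QD|² = (4−11)² + (0−9)² = 49 + 81 = 130
|QE|² = (4−(-13))² + (0−(-13))² = 289 + 169 = 458
|QF|² = (4−(-13))² + (0−0)² = 289 + 0 = 289
|QG|² = (4−(-3))² + (0−4)² = 49 + 16 = 65
|QH|² = (4−2)² + (0−1)² = 4 + 1 = 5
|QJ|² = (4−(-9))² + (0−11)² = 169 + 121 = 290
|QK|² = (4−(-10))² + (0−7)² = 196 + 49 = 245
|QL|² = (4−(-4))² + (0−(-7))² = 64 + 49 = 113
|QM|² = (4−8)² + (0−9)² = 16 + 81 = 97
Minimum is at H.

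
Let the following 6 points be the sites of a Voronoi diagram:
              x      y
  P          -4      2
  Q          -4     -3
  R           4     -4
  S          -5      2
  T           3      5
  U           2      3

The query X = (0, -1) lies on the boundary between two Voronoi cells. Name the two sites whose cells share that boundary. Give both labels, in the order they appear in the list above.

Q and U

Squared distances from X to each site:
|XP|² = 16 + 9 = 25
|XQ|² = 16 + 4 = 20
|XR|² = 16 + 9 = 25
|XS|² = 25 + 9 = 34
|XT|² = 9 + 36 = 45
|XU|² = 4 + 16 = 20
X is equidistant from Q and U (both at squared distance 20), and every other site is strictly farther — so X lies on the Q–U Voronoi edge.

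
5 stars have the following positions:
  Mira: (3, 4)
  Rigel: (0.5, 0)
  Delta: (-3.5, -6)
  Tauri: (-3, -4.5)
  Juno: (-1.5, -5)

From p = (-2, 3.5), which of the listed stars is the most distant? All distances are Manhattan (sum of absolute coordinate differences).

d(p, Mira) = |-2−3| + |3.5−4| = 5 + 0.5 = 5.5
d(p, Rigel) = |-2−0.5| + |3.5−0| = 2.5 + 3.5 = 6
d(p, Delta) = |-2−(-3.5)| + |3.5−(-6)| = 1.5 + 9.5 = 11
d(p, Tauri) = |-2−(-3)| + |3.5−(-4.5)| = 1 + 8 = 9
d(p, Juno) = |-2−(-1.5)| + |3.5−(-5)| = 0.5 + 8.5 = 9
The largest is to Delta.

Delta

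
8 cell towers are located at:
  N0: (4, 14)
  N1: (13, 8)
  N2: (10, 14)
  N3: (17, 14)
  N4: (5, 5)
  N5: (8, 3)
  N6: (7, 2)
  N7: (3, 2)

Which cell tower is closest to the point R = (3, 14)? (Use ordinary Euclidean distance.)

N0

Compare squared distances (the ordering matches that of the actual distances):
|RN0|² = 1 + 0 = 1
|RN1|² = 100 + 36 = 136
|RN2|² = 49 + 0 = 49
|RN3|² = 196 + 0 = 196
|RN4|² = 4 + 81 = 85
|RN5|² = 25 + 121 = 146
|RN6|² = 16 + 144 = 160
|RN7|² = 0 + 144 = 144
Minimum is at N0.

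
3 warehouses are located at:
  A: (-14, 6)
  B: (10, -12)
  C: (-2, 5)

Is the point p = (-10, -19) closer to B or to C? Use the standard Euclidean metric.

Compare squared distances:
|pB|² = (-10−10)² + (-19−(-12))² = 400 + 49 = 449
|pC|² = (-10−(-2))² + (-19−5)² = 64 + 576 = 640
449 < 640, so B is closer.

B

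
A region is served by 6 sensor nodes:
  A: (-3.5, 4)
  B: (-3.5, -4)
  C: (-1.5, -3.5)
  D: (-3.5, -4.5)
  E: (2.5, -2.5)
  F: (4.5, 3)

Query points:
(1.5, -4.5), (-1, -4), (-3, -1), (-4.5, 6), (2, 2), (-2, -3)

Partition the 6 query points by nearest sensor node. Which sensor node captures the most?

(1.5, -4.5) — d² to each: A:97.25, B:25.25, C:10, D:25, E:5, F:65.25 → nearest is E
(-1, -4) — d² to each: A:70.25, B:6.25, C:0.5, D:6.5, E:14.5, F:79.25 → nearest is C
(-3, -1) — d² to each: A:25.25, B:9.25, C:8.5, D:12.5, E:32.5, F:72.25 → nearest is C
(-4.5, 6) — d² to each: A:5, B:101, C:99.25, D:111.25, E:121.25, F:90 → nearest is A
(2, 2) — d² to each: A:34.25, B:66.25, C:42.5, D:72.5, E:20.5, F:7.25 → nearest is F
(-2, -3) — d² to each: A:51.25, B:3.25, C:0.5, D:4.5, E:20.5, F:78.25 → nearest is C
Tally — A:1, C:3, E:1, F:1. C captures the most (3).

C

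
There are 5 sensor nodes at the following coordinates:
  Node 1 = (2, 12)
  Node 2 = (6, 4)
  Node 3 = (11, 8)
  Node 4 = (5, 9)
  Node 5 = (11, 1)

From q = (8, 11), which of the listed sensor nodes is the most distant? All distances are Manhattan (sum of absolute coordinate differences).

Node 5

d(q, Node 1) = |8−2| + |11−12| = 6 + 1 = 7
d(q, Node 2) = |8−6| + |11−4| = 2 + 7 = 9
d(q, Node 3) = |8−11| + |11−8| = 3 + 3 = 6
d(q, Node 4) = |8−5| + |11−9| = 3 + 2 = 5
d(q, Node 5) = |8−11| + |11−1| = 3 + 10 = 13
The largest is to Node 5.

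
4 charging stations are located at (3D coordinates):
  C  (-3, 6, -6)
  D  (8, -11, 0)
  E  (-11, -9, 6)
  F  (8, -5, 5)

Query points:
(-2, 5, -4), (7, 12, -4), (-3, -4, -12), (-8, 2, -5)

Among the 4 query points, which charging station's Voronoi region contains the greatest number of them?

(-2, 5, -4) — d² to each: C:6, D:372, E:377, F:281 → nearest is C
(7, 12, -4) — d² to each: C:140, D:546, E:865, F:371 → nearest is C
(-3, -4, -12) — d² to each: C:136, D:314, E:413, F:411 → nearest is C
(-8, 2, -5) — d² to each: C:42, D:450, E:251, F:405 → nearest is C
Tally — C:4. C captures the most (4).

C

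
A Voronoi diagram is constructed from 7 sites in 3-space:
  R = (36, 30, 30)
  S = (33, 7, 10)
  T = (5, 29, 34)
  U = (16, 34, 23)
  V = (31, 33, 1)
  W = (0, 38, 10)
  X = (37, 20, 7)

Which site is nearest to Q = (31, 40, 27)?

Since √ is increasing, it suffices to compare squared distances:
|QR|² = (31−36)² + (40−30)² + (27−30)² = 25 + 100 + 9 = 134
|QS|² = (31−33)² + (40−7)² + (27−10)² = 4 + 1089 + 289 = 1382
|QT|² = (31−5)² + (40−29)² + (27−34)² = 676 + 121 + 49 = 846
|QU|² = (31−16)² + (40−34)² + (27−23)² = 225 + 36 + 16 = 277
|QV|² = (31−31)² + (40−33)² + (27−1)² = 0 + 49 + 676 = 725
|QW|² = (31−0)² + (40−38)² + (27−10)² = 961 + 4 + 289 = 1254
|QX|² = (31−37)² + (40−20)² + (27−7)² = 36 + 400 + 400 = 836
R is nearest.

R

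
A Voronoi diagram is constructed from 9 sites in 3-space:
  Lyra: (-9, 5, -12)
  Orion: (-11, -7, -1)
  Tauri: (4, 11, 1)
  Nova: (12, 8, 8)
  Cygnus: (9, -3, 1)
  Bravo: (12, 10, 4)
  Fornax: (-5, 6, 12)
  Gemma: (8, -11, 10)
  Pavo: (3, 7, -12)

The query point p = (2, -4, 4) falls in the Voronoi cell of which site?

Since √ is increasing, it suffices to compare squared distances:
d²(p, Lyra) = 121 + 81 + 256 = 458
d²(p, Orion) = 169 + 9 + 25 = 203
d²(p, Tauri) = 4 + 225 + 9 = 238
d²(p, Nova) = 100 + 144 + 16 = 260
d²(p, Cygnus) = 49 + 1 + 9 = 59
d²(p, Bravo) = 100 + 196 + 0 = 296
d²(p, Fornax) = 49 + 100 + 64 = 213
d²(p, Gemma) = 36 + 49 + 36 = 121
d²(p, Pavo) = 1 + 121 + 256 = 378
The smallest is to Cygnus, so p lies in the Voronoi region of Cygnus.

Cygnus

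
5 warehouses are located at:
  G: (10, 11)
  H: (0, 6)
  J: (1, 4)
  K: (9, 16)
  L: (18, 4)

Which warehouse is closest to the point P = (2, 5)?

Compare squared distances (the ordering matches that of the actual distances):
|PG|² = (2−10)² + (5−11)² = 64 + 36 = 100
|PH|² = (2−0)² + (5−6)² = 4 + 1 = 5
|PJ|² = (2−1)² + (5−4)² = 1 + 1 = 2
|PK|² = (2−9)² + (5−16)² = 49 + 121 = 170
|PL|² = (2−18)² + (5−4)² = 256 + 1 = 257
Minimum is at J.

J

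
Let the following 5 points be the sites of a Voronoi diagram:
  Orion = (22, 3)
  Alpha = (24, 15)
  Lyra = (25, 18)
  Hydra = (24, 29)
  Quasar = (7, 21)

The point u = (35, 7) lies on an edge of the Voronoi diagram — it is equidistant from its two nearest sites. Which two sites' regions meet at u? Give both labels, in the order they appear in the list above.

Squared distances from u to each site:
d²(u, Orion) = (35−22)² + (7−3)² = 169 + 16 = 185
d²(u, Alpha) = (35−24)² + (7−15)² = 121 + 64 = 185
d²(u, Lyra) = (35−25)² + (7−18)² = 100 + 121 = 221
d²(u, Hydra) = (35−24)² + (7−29)² = 121 + 484 = 605
d²(u, Quasar) = (35−7)² + (7−21)² = 784 + 196 = 980
u is equidistant from Orion and Alpha (both at squared distance 185), and every other site is strictly farther — so u lies on the Orion–Alpha Voronoi edge.

Orion and Alpha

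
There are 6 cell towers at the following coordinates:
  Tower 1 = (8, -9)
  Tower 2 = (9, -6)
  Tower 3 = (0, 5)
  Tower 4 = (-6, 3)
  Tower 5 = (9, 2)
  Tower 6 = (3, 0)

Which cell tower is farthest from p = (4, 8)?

Compare squared distances (the ordering matches that of the actual distances):
d²(p, Tower 1) = (4−8)² + (8−(-9))² = 16 + 289 = 305
d²(p, Tower 2) = (4−9)² + (8−(-6))² = 25 + 196 = 221
d²(p, Tower 3) = (4−0)² + (8−5)² = 16 + 9 = 25
d²(p, Tower 4) = (4−(-6))² + (8−3)² = 100 + 25 = 125
d²(p, Tower 5) = (4−9)² + (8−2)² = 25 + 36 = 61
d²(p, Tower 6) = (4−3)² + (8−0)² = 1 + 64 = 65
The largest is to Tower 1.

Tower 1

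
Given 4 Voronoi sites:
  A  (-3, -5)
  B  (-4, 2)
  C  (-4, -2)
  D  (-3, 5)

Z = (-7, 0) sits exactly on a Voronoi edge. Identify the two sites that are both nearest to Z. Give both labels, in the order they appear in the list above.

Squared distances from Z to each site:
|ZA|² = 16 + 25 = 41
|ZB|² = 9 + 4 = 13
|ZC|² = 9 + 4 = 13
|ZD|² = 16 + 25 = 41
Z is equidistant from B and C (both at squared distance 13), and every other site is strictly farther — so Z lies on the B–C Voronoi edge.

B and C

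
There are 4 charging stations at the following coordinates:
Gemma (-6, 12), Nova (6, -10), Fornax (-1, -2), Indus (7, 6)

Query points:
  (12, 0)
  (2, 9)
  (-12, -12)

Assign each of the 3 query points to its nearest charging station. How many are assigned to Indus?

2

(12, 0) — d² to each: Gemma:468, Nova:136, Fornax:173, Indus:61 → nearest is Indus
(2, 9) — d² to each: Gemma:73, Nova:377, Fornax:130, Indus:34 → nearest is Indus
(-12, -12) — d² to each: Gemma:612, Nova:328, Fornax:221, Indus:685 → nearest is Fornax
2 of the 3 points have Indus as nearest.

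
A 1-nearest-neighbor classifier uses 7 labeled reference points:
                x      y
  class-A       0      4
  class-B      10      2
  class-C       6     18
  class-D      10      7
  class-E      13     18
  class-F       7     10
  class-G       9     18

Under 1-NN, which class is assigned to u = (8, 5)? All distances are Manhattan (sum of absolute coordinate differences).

class-D

d(u, class-A) = |8−0| + |5−4| = 8 + 1 = 9
d(u, class-B) = |8−10| + |5−2| = 2 + 3 = 5
d(u, class-C) = |8−6| + |5−18| = 2 + 13 = 15
d(u, class-D) = |8−10| + |5−7| = 2 + 2 = 4
d(u, class-E) = |8−13| + |5−18| = 5 + 13 = 18
d(u, class-F) = |8−7| + |5−10| = 1 + 5 = 6
d(u, class-G) = |8−9| + |5−18| = 1 + 13 = 14
The smallest is to class-D, so u lies in the Voronoi region of class-D.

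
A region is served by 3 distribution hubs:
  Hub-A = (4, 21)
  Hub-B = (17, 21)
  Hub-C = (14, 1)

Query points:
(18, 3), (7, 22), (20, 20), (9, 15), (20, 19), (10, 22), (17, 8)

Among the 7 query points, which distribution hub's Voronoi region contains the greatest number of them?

(18, 3) — d² to each: Hub-A:520, Hub-B:325, Hub-C:20 → nearest is Hub-C
(7, 22) — d² to each: Hub-A:10, Hub-B:101, Hub-C:490 → nearest is Hub-A
(20, 20) — d² to each: Hub-A:257, Hub-B:10, Hub-C:397 → nearest is Hub-B
(9, 15) — d² to each: Hub-A:61, Hub-B:100, Hub-C:221 → nearest is Hub-A
(20, 19) — d² to each: Hub-A:260, Hub-B:13, Hub-C:360 → nearest is Hub-B
(10, 22) — d² to each: Hub-A:37, Hub-B:50, Hub-C:457 → nearest is Hub-A
(17, 8) — d² to each: Hub-A:338, Hub-B:169, Hub-C:58 → nearest is Hub-C
Tally — Hub-A:3, Hub-B:2, Hub-C:2. Hub-A captures the most (3).

Hub-A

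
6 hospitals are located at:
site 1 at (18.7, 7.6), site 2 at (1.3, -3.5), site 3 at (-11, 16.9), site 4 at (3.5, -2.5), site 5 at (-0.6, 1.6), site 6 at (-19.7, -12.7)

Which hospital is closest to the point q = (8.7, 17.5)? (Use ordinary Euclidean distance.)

site 1

Since √ is increasing, it suffices to compare squared distances:
d²(q, site 1) = 100 + 98.01 = 198.01
d²(q, site 2) = 54.76 + 441 = 495.76
d²(q, site 3) = 388.09 + 0.36 = 388.45
d²(q, site 4) = 27.04 + 400 = 427.04
d²(q, site 5) = 86.49 + 252.81 = 339.3
d²(q, site 6) = 806.56 + 912.04 = 1718.6
The smallest is to site 1, so q lies in the Voronoi region of site 1.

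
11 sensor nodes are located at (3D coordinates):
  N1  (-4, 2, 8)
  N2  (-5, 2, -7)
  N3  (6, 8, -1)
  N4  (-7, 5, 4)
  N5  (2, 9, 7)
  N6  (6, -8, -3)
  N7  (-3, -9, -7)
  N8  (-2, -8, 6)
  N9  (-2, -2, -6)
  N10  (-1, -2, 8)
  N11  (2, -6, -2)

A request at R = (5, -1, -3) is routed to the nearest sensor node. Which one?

N11

Compare squared distances (the ordering matches that of the actual distances):
|RN1|² = 81 + 9 + 121 = 211
|RN2|² = 100 + 9 + 16 = 125
|RN3|² = 1 + 81 + 4 = 86
|RN4|² = 144 + 36 + 49 = 229
|RN5|² = 9 + 100 + 100 = 209
|RN6|² = 1 + 49 + 0 = 50
|RN7|² = 64 + 64 + 16 = 144
|RN8|² = 49 + 49 + 81 = 179
|RN9|² = 49 + 1 + 9 = 59
d²(R, N10) = 36 + 1 + 121 = 158
d²(R, N11) = 9 + 25 + 1 = 35
Minimum is at N11.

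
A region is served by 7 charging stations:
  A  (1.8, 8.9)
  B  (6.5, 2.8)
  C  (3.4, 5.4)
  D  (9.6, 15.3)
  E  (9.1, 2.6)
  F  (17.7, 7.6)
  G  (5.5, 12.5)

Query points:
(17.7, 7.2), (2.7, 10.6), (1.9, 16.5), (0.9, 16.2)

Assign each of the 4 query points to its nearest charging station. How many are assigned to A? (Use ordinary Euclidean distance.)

(17.7, 7.2) — d² to each: A:255.7, B:144.8, C:207.73, D:131.22, E:95.12, F:0.16, G:176.93 → nearest is F
(2.7, 10.6) — d² to each: A:3.7, B:75.28, C:27.53, D:69.7, E:104.96, F:234, G:11.45 → nearest is A
(1.9, 16.5) — d² to each: A:57.77, B:208.85, C:125.46, D:60.73, E:245.05, F:328.85, G:28.96 → nearest is G
(0.9, 16.2) — d² to each: A:54.1, B:210.92, C:122.89, D:76.5, E:252.2, F:356.2, G:34.85 → nearest is G
1 of the 4 points has A as nearest.

1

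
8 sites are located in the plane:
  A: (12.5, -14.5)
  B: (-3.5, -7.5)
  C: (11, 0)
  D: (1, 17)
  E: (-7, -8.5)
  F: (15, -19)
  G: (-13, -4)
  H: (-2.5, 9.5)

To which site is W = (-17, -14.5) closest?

Since √ is increasing, it suffices to compare squared distances:
|WA|² = (-17−12.5)² + (-14.5−(-14.5))² = 870.25 + 0 = 870.25
|WB|² = (-17−(-3.5))² + (-14.5−(-7.5))² = 182.25 + 49 = 231.25
|WC|² = (-17−11)² + (-14.5−0)² = 784 + 210.25 = 994.25
|WD|² = (-17−1)² + (-14.5−17)² = 324 + 992.25 = 1316.25
|WE|² = (-17−(-7))² + (-14.5−(-8.5))² = 100 + 36 = 136
|WF|² = (-17−15)² + (-14.5−(-19))² = 1024 + 20.25 = 1044.25
|WG|² = (-17−(-13))² + (-14.5−(-4))² = 16 + 110.25 = 126.25
|WH|² = (-17−(-2.5))² + (-14.5−9.5)² = 210.25 + 576 = 786.25
G is nearest.

G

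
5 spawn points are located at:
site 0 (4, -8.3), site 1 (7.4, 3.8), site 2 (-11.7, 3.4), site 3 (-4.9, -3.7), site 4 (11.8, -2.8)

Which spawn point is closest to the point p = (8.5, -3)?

site 4

Squared Euclidean distances:
d²(p, site 0) = (8.5−4)² + (-3−(-8.3))² = 20.25 + 28.09 = 48.34
d²(p, site 1) = (8.5−7.4)² + (-3−3.8)² = 1.21 + 46.24 = 47.45
d²(p, site 2) = (8.5−(-11.7))² + (-3−3.4)² = 408.04 + 40.96 = 449
d²(p, site 3) = (8.5−(-4.9))² + (-3−(-3.7))² = 179.56 + 0.49 = 180.05
d²(p, site 4) = (8.5−11.8)² + (-3−(-2.8))² = 10.89 + 0.04 = 10.93
site 4 is nearest.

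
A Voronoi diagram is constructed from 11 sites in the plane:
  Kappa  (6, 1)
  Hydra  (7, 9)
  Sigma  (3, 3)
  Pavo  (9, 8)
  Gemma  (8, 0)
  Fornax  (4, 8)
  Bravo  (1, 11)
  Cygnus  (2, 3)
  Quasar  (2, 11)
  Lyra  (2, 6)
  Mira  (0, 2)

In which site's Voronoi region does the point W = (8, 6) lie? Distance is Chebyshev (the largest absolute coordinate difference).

Pavo

d(W, Kappa) = max(2, 5) = 5
d(W, Hydra) = max(1, 3) = 3
d(W, Sigma) = max(5, 3) = 5
d(W, Pavo) = max(1, 2) = 2
d(W, Gemma) = max(0, 6) = 6
d(W, Fornax) = max(4, 2) = 4
d(W, Bravo) = max(7, 5) = 7
d(W, Cygnus) = max(6, 3) = 6
d(W, Quasar) = max(6, 5) = 6
d(W, Lyra) = max(6, 0) = 6
d(W, Mira) = max(8, 4) = 8
Pavo is nearest.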